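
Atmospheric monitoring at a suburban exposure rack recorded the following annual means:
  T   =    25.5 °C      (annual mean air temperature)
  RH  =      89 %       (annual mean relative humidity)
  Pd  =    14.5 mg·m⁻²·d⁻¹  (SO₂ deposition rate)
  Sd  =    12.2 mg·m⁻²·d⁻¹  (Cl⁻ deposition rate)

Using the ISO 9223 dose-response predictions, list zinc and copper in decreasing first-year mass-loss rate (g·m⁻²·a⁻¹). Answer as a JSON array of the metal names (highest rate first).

["copper", "zinc"]

zinc: T>10 °C ⇒ hinge -0.071·(25.5−10) = -1.1005
  Pd branch = 0.0129·Pd^0.44·e^(0.046·RH+f) = 0.8349 μm/a
  Cl⁻ term: 0.0175·12.2^0.57·exp(0.008·89+0.085·25.5) = 1.297
  sum: 0.8349 + 1.297 → r_corr = 2.132 μm/a
  mass loss = 2.132 μm/a × 7.14 g/cm³ = 15.22 g·m⁻²·a⁻¹
copper: f(T) = -0.080·(T−10) [T>10 °C] = -1.2400
  SO₂ term: 0.0053·14.5^0.26·exp(0.059·89-1.2400) = 0.5864
  Sd branch = 0.01025·Sd^0.27·e^(0.036·RH+0.049·T) = 1.73 μm/a
  sum: 0.5864 + 1.73 → r_corr = 2.317 μm/a
  mass loss = 2.317 μm/a × 8.96 g/cm³ = 20.76 g·m⁻²·a⁻¹
Ordering by g·m⁻²·a⁻¹: copper (20.8) > zinc (15.2)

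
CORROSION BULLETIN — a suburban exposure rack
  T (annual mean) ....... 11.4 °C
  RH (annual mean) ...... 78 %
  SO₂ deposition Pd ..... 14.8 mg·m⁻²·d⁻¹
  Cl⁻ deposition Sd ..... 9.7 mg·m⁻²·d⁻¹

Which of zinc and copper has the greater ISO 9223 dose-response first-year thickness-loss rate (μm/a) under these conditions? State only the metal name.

zinc

zinc: T>10 °C ⇒ hinge -0.071·(11.4−10) = -0.0994
  sulphur-dioxide contribution → 1.382 μm/a
  chloride contribution → 0.3143 μm/a
  total first-year rate 1.697 μm/a
copper: T>10 °C ⇒ hinge -0.080·(11.4−10) = -0.1120
  sulphur-dioxide contribution → 0.9518 μm/a
  chloride contribution → 0.5486 μm/a
  total first-year rate 1.5 μm/a
Ordering by μm/a: zinc (1.7) > copper (1.5)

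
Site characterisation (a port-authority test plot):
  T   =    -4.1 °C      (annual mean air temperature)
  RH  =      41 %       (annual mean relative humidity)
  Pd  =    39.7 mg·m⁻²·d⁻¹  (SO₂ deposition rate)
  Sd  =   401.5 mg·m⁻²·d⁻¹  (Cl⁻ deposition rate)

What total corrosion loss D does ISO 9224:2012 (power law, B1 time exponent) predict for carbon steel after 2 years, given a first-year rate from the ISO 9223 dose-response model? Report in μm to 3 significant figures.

carbon steel: f(T) = +0.150·(T−10) [T≤10 °C] = -2.1150
  Pd branch = 1.77·Pd^0.52·e^(0.02·RH+f) = 3.288 μm/a
  Sd branch = 0.102·Sd^0.62·e^(0.033·RH+0.04·T) = 13.78 μm/a
  r_corr = 3.288 + 13.78 = 17.07 μm/a
Long-term exponent b (ISO 9224 Table 2, B1) = 0.523
  D(2) = 17.07 × 2^0.523 = 17.07 × 1.437 = 24.53 μm

D(2) = 24.5 μm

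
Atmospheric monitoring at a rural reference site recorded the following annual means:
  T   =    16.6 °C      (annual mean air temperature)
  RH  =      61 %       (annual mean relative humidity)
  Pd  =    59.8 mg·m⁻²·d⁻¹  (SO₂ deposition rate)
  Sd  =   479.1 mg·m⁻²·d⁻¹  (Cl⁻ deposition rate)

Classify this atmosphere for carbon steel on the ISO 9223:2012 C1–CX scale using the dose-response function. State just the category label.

carbon steel: temperature factor f = -0.054·(6.6) = -0.3564
  SO₂ term: 1.77·59.8^0.52·exp(0.02·61-0.3564) = 35.23
  Sd branch = 0.102·Sd^0.62·e^(0.033·RH+0.04·T) = 68.09 μm/a
  r_corr = 35.23 + 68.09 = 103.3 μm/a
103 μm/a falls in (80, 200] for carbon steel → category C5

C5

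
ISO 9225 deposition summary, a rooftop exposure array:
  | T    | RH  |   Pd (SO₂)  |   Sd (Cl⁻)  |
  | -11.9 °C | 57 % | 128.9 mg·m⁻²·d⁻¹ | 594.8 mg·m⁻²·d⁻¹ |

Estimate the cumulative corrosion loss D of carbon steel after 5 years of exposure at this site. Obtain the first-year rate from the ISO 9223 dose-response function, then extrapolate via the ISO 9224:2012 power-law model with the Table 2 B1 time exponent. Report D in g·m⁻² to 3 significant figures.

carbon steel: T≤10 °C ⇒ hinge +0.150·(-11.9−10) = -3.2850
  sulphur-dioxide contribution → 2.593 μm/a
  chloride contribution → 21.82 μm/a
  total first-year rate 24.41 μm/a
Power-law: D(5) = r_corr · 5^0.523
  D(5) = 24.41 × 5^0.523 = 24.41 × 2.32 = 56.65 μm
  Mass loss = 56.65 μm × 7.85 g/cm³ = 444.7 g·m⁻²

D(5) = 445 g·m⁻²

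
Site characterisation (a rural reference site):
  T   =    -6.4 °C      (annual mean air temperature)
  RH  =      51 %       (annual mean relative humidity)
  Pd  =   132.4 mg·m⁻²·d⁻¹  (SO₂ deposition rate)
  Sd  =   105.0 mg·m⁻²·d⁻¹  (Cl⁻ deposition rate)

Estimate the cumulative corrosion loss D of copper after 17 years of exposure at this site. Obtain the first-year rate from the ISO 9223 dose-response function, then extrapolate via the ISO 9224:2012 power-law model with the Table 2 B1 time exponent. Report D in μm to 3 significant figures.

D(17) = 1.41 μm

copper: T≤10 °C ⇒ hinge +0.126·(-6.4−10) = -2.0664
  SO₂ term: 0.0053·132.4^0.26·exp(0.059·51-2.0664) = 0.04845
  Cl⁻ term: 0.01025·105.0^0.27·exp(0.036·51+0.049·-6.4) = 0.165
  r_corr = 0.04845 + 0.165 = 0.2135 μm/a
ISO 9224: D(t) = r_corr · t^b with b = 0.667 (copper, B1)
  D(17) = 0.2135 × 17^0.667 = 0.2135 × 6.618 = 1.413 μm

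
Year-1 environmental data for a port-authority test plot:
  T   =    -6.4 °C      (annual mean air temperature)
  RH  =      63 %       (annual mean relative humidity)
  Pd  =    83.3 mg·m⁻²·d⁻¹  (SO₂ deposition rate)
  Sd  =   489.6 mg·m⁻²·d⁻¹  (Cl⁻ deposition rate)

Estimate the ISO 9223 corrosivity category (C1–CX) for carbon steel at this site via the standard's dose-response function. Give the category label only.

C3

carbon steel: temperature factor f = +0.150·(-16.4) = -2.4600
  Pd branch = 1.77·Pd^0.52·e^(0.02·RH+f) = 5.316 μm/a
  Cl⁻ term: 0.102·489.6^0.62·exp(0.033·63+0.04·-6.4) = 29.38
  sum: 5.316 + 29.38 → r_corr = 34.69 μm/a
34.7 μm/a falls in (25, 50] for carbon steel → category C3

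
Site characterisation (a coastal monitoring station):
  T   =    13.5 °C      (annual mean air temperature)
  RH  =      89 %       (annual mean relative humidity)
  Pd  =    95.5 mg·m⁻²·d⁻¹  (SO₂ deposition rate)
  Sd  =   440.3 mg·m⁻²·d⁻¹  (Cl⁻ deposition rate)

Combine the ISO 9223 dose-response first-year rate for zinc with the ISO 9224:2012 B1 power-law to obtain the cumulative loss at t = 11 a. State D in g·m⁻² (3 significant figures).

D(11) = 406 g·m⁻²

zinc: f(T) = -0.071·(T−10) [T>10 °C] = -0.2485
  SO₂ term: 0.0129·95.5^0.44·exp(0.046·89-0.2485) = 4.486
  Sd branch = 0.0175·Sd^0.57·e^(0.008·RH+0.085·T) = 3.61 μm/a
  sum: 4.486 + 3.61 → r_corr = 8.096 μm/a
ISO 9224: D(t) = r_corr · t^b with b = 0.813 (zinc, B1)
  D(11) = 8.096 × 11^0.813 = 8.096 × 7.025 = 56.88 μm
  Mass loss = 56.88 μm × 7.14 g/cm³ = 406.1 g·m⁻²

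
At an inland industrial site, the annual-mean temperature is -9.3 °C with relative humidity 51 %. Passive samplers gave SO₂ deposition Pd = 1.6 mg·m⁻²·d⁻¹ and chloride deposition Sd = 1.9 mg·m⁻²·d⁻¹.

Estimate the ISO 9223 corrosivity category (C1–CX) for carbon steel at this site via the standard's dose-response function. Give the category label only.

carbon steel: T≤10 °C ⇒ hinge +0.150·(-9.3−10) = -2.8950
  SO₂ term: 1.77·1.6^0.52·exp(0.02·51-2.8950) = 0.3466
  Sd branch = 0.102·Sd^0.62·e^(0.033·RH+0.04·T) = 0.5634 μm/a
  r_corr = 0.3466 + 0.5634 = 0.9099 μm/a
ISO 9223 Table 2 (carbon steel): 0 < 0.91 ≤ 1.3 μm/a ⇒ C1

C1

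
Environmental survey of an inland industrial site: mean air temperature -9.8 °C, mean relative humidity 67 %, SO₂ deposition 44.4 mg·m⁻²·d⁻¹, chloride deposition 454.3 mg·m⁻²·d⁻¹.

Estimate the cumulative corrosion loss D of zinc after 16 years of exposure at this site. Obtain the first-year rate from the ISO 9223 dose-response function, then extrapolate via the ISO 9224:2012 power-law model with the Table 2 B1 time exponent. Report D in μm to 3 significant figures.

zinc: f(T) = +0.038·(T−10) [T≤10 °C] = -0.7524
  SO₂ term: 0.0129·44.4^0.44·exp(0.046·67-0.7524) = 0.7033
  Cl⁻ term: 0.0175·454.3^0.57·exp(0.008·67+0.085·-9.8) = 0.4253
  r_corr = 0.7033 + 0.4253 = 1.129 μm/a
Long-term exponent b (ISO 9224 Table 2, B1) = 0.813
  D(16) = 1.129 × 16^0.813 = 1.129 × 9.527 = 10.75 μm

D(16) = 10.8 μm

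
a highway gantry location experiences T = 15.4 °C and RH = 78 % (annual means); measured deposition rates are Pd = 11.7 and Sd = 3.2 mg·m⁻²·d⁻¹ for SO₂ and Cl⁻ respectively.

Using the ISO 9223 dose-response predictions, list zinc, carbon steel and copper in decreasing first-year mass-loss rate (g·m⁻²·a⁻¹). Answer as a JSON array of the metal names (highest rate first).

zinc: T>10 °C ⇒ hinge -0.071·(15.4−10) = -0.3834
  SO₂ term: 0.0129·11.7^0.44·exp(0.046·78-0.3834) = 0.9383
  Cl⁻ term: 0.0175·3.2^0.57·exp(0.008·78+0.085·15.4) = 0.2347
  r_corr = 0.9383 + 0.2347 = 1.173 μm/a
  mass loss = 1.173 μm/a × 7.14 g/cm³ = 8.375 g·m⁻²·a⁻¹
carbon steel: T>10 °C ⇒ hinge -0.054·(15.4−10) = -0.2916
  SO₂ term: 1.77·11.7^0.52·exp(0.02·78-0.2916) = 22.61
  Sd branch = 0.102·Sd^0.62·e^(0.033·RH+0.04·T) = 5.096 μm/a
  sum: 22.61 + 5.096 → r_corr = 27.7 μm/a
  mass loss = 27.7 μm/a × 7.85 g/cm³ = 217.5 g·m⁻²·a⁻¹
copper: T>10 °C ⇒ hinge -0.080·(15.4−10) = -0.4320
  SO₂ term: 0.0053·11.7^0.26·exp(0.059·78-0.4320) = 0.6501
  Sd branch = 0.01025·Sd^0.27·e^(0.036·RH+0.049·T) = 0.4947 μm/a
  r_corr = 0.6501 + 0.4947 = 1.145 μm/a
  mass loss = 1.145 μm/a × 8.96 g/cm³ = 10.26 g·m⁻²·a⁻¹
Ordering by g·m⁻²·a⁻¹: carbon steel (217) > copper (10.3) > zinc (8.37)

["carbon steel", "copper", "zinc"]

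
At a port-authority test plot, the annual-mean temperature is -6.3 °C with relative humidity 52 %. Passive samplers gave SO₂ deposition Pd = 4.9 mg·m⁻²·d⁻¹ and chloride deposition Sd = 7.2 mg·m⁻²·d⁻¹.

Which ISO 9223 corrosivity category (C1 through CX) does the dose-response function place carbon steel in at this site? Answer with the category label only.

C2

carbon steel: temperature factor f = +0.150·(-16.3) = -2.4450
  SO₂ term: 1.77·4.9^0.52·exp(0.02·52-2.4450) = 0.9924
  Sd branch = 0.102·Sd^0.62·e^(0.033·RH+0.04·T) = 1.5 μm/a
  r_corr = 0.9924 + 1.5 = 2.492 μm/a
ISO 9223 Table 2 (carbon steel): 1.3 < 2.49 ≤ 25 μm/a ⇒ C2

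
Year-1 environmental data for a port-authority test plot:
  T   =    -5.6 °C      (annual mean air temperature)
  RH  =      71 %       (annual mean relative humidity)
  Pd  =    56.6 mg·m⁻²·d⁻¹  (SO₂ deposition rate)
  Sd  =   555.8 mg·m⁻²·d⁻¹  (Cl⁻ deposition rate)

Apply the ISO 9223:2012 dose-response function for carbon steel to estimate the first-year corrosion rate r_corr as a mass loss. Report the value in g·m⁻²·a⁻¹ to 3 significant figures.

r_corr = 381 g·m⁻²·a⁻¹

carbon steel: f(T) = +0.150·(T−10) [T≤10 °C] = -2.3400
  sulphur-dioxide contribution → 5.753 μm/a
  chloride contribution → 42.73 μm/a
  ⇒ r_corr(carbon steel) = 48.48 μm/a
Convert to mass loss: 48.48 μm/a × 7.85 g/cm³ = 380.6 g·m⁻²·a⁻¹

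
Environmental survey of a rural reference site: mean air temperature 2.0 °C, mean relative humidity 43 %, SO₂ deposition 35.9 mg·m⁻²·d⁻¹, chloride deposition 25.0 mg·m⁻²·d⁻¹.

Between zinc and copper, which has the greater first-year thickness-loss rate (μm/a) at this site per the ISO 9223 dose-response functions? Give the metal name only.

zinc

zinc: T≤10 °C ⇒ hinge +0.038·(2.0−10) = -0.3040
  sulphur-dioxide contribution → 0.3325 μm/a
  chloride contribution → 0.1833 μm/a
  ⇒ r_corr(zinc) = 0.5158 μm/a
copper: temperature factor f = +0.126·(-8.0) = -1.0080
  sulphur-dioxide contribution → 0.06203 μm/a
  chloride contribution → 0.1268 μm/a
  total first-year rate 0.1888 μm/a
Ordering by μm/a: zinc (0.516) > copper (0.189)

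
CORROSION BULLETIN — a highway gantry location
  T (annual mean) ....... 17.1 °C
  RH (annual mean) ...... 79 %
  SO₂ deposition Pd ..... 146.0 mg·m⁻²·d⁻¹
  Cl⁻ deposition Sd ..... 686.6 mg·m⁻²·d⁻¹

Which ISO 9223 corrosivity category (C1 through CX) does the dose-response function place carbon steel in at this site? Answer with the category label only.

CX

carbon steel: f(T) = -0.054·(T−10) [T>10 °C] = -0.3834
  sulphur-dioxide contribution → 78.18 μm/a
  chloride contribution → 157.3 μm/a
  ⇒ r_corr(carbon steel) = 235.4 μm/a
ISO 9223 Table 2 (carbon steel): 200 < 235 ≤ 700 μm/a ⇒ CX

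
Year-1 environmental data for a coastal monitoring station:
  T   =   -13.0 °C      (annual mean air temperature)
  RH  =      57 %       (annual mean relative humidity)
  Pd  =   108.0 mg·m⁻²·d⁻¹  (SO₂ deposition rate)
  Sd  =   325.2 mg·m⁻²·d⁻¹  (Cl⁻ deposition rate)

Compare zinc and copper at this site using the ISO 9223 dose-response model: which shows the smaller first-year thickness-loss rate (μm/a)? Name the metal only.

copper

zinc: T≤10 °C ⇒ hinge +0.038·(-13.0−10) = -0.8740
  sulphur-dioxide contribution → 0.5814 μm/a
  chloride contribution → 0.2472 μm/a
  total first-year rate 0.8286 μm/a
copper: T≤10 °C ⇒ hinge +0.126·(-13.0−10) = -2.8980
  sulphur-dioxide contribution → 0.0285 μm/a
  chloride contribution → 0.2012 μm/a
  ⇒ r_corr(copper) = 0.2297 μm/a
Ordering by μm/a: zinc (0.829) > copper (0.23)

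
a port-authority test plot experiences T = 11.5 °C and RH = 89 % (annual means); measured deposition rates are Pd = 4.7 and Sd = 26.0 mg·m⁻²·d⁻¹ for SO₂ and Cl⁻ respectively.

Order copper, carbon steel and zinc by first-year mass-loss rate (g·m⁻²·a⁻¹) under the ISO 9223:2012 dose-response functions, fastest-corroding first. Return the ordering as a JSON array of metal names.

["carbon steel", "copper", "zinc"]

copper: T>10 °C ⇒ hinge -0.080·(11.5−10) = -0.1200
  sulphur-dioxide contribution → 1.341 μm/a
  chloride contribution → 1.069 μm/a
  ⇒ r_corr(copper) = 2.41 μm/a
  mass loss = 2.41 μm/a × 8.96 g/cm³ = 21.59 g·m⁻²·a⁻¹
carbon steel: f(T) = -0.054·(T−10) [T>10 °C] = -0.0810
  sulphur-dioxide contribution → 21.64 μm/a
  chloride contribution → 22.97 μm/a
  ⇒ r_corr(carbon steel) = 44.61 μm/a
  mass loss = 44.61 μm/a × 7.85 g/cm³ = 350.2 g·m⁻²·a⁻¹
zinc: T>10 °C ⇒ hinge -0.071·(11.5−10) = -0.1065
  sulphur-dioxide contribution → 1.374 μm/a
  chloride contribution → 0.6072 μm/a
  ⇒ r_corr(zinc) = 1.981 μm/a
  mass loss = 1.981 μm/a × 7.14 g/cm³ = 14.15 g·m⁻²·a⁻¹
Ordering by g·m⁻²·a⁻¹: carbon steel (350) > copper (21.6) > zinc (14.1)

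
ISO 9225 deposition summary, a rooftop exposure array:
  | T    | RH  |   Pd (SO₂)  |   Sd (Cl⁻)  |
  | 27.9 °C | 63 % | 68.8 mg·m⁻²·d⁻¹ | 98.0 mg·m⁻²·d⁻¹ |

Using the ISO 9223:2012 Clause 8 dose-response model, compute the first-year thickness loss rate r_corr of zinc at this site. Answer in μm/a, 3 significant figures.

zinc: f(T) = -0.071·(T−10) [T>10 °C] = -1.2709
  Pd branch = 0.0129·Pd^0.44·e^(0.046·RH+f) = 0.4224 μm/a
  Sd branch = 0.0175·Sd^0.57·e^(0.008·RH+0.085·T) = 4.235 μm/a
  sum: 0.4224 + 4.235 → r_corr = 4.657 μm/a

r_corr = 4.66 μm/a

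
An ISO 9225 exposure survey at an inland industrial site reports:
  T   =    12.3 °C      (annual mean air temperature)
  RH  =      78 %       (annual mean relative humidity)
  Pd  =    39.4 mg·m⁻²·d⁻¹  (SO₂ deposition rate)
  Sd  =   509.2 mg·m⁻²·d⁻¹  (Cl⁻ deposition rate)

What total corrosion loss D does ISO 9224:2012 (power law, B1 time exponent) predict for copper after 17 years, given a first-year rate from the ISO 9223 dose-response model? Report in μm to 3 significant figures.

D(17) = 18.6 μm

copper: T>10 °C ⇒ hinge -0.080·(12.3−10) = -0.1840
  Pd branch = 0.0053·Pd^0.26·e^(0.059·RH+f) = 1.142 μm/a
  Cl⁻ term: 0.01025·509.2^0.27·exp(0.036·78+0.049·12.3) = 1.67
  r_corr = 1.142 + 1.67 = 2.813 μm/a
ISO 9224: D(t) = r_corr · t^b with b = 0.667 (copper, B1)
  D(17) = 2.813 × 17^0.667 = 2.813 × 6.618 = 18.61 μm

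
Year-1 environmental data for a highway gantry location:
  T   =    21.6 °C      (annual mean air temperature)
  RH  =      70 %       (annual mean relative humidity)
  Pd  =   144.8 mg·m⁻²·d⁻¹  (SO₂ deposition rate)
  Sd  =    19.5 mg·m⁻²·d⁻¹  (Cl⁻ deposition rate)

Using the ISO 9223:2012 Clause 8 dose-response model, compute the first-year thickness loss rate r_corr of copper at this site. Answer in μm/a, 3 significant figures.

r_corr = 1.29 μm/a

copper: f(T) = -0.080·(T−10) [T>10 °C] = -0.9280
  SO₂ term: 0.0053·144.8^0.26·exp(0.059·70-0.9280) = 0.475
  Cl⁻ term: 0.01025·19.5^0.27·exp(0.036·70+0.049·21.6) = 0.8187
  sum: 0.475 + 0.8187 → r_corr = 1.294 μm/a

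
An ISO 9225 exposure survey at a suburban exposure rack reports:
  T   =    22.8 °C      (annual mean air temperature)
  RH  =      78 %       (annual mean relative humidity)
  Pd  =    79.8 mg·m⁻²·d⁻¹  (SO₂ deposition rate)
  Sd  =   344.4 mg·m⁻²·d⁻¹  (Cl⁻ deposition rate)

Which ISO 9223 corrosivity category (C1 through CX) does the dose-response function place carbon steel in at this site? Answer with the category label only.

carbon steel: temperature factor f = -0.054·(12.8) = -0.6912
  SO₂ term: 1.77·79.8^0.52·exp(0.02·78-0.6912) = 41.15
  Cl⁻ term: 0.102·344.4^0.62·exp(0.033·78+0.04·22.8) = 124.6
  r_corr = 41.15 + 124.6 = 165.7 μm/a
Category bounds: 80…200 μm/a bracket r_corr ⇒ C5

C5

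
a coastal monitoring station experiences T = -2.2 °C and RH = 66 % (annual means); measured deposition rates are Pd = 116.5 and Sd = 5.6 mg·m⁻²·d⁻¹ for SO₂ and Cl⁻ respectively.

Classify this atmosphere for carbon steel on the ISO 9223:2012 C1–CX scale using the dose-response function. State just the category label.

carbon steel: T≤10 °C ⇒ hinge +0.150·(-2.2−10) = -1.8300
  sulphur-dioxide contribution → 12.62 μm/a
  chloride contribution → 2.4 μm/a
  ⇒ r_corr(carbon steel) = 15.02 μm/a
15 μm/a falls in (1.3, 25] for carbon steel → category C2

C2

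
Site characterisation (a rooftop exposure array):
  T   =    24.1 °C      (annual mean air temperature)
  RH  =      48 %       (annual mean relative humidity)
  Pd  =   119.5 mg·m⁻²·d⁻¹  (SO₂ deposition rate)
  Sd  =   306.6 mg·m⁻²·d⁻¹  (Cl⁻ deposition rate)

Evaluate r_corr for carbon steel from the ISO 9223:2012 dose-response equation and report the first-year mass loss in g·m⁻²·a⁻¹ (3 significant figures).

r_corr = 560 g·m⁻²·a⁻¹

carbon steel: f(T) = -0.054·(T−10) [T>10 °C] = -0.7614
  sulphur-dioxide contribution → 25.97 μm/a
  chloride contribution → 45.38 μm/a
  ⇒ r_corr(carbon steel) = 71.35 μm/a
Convert to mass loss: 71.35 μm/a × 7.85 g/cm³ = 560.1 g·m⁻²·a⁻¹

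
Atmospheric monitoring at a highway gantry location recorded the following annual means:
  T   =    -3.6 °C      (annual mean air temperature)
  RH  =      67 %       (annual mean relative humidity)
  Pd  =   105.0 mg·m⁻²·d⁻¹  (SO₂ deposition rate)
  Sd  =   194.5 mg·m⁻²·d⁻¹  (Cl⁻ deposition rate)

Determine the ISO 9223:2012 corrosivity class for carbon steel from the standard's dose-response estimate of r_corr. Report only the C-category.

carbon steel: T≤10 °C ⇒ hinge +0.150·(-3.6−10) = -2.0400
  Pd branch = 1.77·Pd^0.52·e^(0.02·RH+f) = 9.885 μm/a
  Cl⁻ term: 0.102·194.5^0.62·exp(0.033·67+0.04·-3.6) = 21.16
  sum: 9.885 + 21.16 → r_corr = 31.04 μm/a
Category bounds: 25…50 μm/a bracket r_corr ⇒ C3

C3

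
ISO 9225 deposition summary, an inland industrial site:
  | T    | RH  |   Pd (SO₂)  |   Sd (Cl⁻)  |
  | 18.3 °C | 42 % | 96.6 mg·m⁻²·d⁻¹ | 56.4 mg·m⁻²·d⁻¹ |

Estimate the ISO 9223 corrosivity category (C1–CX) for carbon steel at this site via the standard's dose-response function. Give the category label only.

C3

carbon steel: f(T) = -0.054·(T−10) [T>10 °C] = -0.4482
  sulphur-dioxide contribution → 28.2 μm/a
  chloride contribution → 10.33 μm/a
  ⇒ r_corr(carbon steel) = 38.54 μm/a
38.5 μm/a falls in (25, 50] for carbon steel → category C3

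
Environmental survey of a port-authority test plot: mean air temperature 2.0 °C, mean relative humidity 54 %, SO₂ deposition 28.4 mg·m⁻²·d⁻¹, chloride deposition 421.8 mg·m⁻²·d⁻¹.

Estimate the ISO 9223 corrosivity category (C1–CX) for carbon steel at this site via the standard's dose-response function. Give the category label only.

carbon steel: f(T) = +0.150·(T−10) [T≤10 °C] = -1.2000
  sulphur-dioxide contribution → 8.945 μm/a
  chloride contribution → 27.85 μm/a
  total first-year rate 36.79 μm/a
ISO 9223 Table 2 (carbon steel): 25 < 36.8 ≤ 50 μm/a ⇒ C3

C3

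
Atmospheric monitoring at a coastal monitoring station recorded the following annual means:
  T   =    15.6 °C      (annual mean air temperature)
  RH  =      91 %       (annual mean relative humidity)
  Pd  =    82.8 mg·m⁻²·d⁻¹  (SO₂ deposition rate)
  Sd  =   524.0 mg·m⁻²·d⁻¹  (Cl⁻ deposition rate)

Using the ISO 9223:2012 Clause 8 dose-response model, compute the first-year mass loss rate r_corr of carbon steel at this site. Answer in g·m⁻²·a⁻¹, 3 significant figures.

carbon steel: f(T) = -0.054·(T−10) [T>10 °C] = -0.3024
  SO₂ term: 1.77·82.8^0.52·exp(0.02·91-0.3024) = 80.25
  Sd branch = 0.102·Sd^0.62·e^(0.033·RH+0.04·T) = 186.1 μm/a
  sum: 80.25 + 186.1 → r_corr = 266.4 μm/a
Convert to mass loss: 266.4 μm/a × 7.85 g/cm³ = 2091 g·m⁻²·a⁻¹

r_corr = 2.09e+03 g·m⁻²·a⁻¹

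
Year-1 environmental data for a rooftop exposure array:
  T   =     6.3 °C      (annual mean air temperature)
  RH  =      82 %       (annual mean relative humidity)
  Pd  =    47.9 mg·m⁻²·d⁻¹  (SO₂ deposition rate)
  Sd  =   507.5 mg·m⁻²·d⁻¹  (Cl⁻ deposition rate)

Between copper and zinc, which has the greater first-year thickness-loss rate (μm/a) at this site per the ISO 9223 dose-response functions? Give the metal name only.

zinc

copper: f(T) = +0.126·(T−10) [T≤10 °C] = -0.4662
  SO₂ term: 0.0053·47.9^0.26·exp(0.059·82-0.4662) = 1.148
  Cl⁻ term: 0.01025·507.5^0.27·exp(0.036·82+0.049·6.3) = 1.436
  sum: 1.148 + 1.436 → r_corr = 2.584 μm/a
zinc: temperature factor f = +0.038·(-3.7) = -0.1406
  Pd branch = 0.0129·Pd^0.44·e^(0.046·RH+f) = 2.673 μm/a
  Sd branch = 0.0175·Sd^0.57·e^(0.008·RH+0.085·T) = 2.007 μm/a
  sum: 2.673 + 2.007 → r_corr = 4.68 μm/a
Ordering by μm/a: zinc (4.68) > copper (2.58)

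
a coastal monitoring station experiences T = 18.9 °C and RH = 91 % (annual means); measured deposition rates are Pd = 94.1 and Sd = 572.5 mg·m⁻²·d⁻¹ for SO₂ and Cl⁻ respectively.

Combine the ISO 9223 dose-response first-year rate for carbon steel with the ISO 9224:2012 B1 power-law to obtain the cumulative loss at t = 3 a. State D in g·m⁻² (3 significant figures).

D(3) = 4.13e+03 g·m⁻²

carbon steel: f(T) = -0.054·(T−10) [T>10 °C] = -0.4806
  sulphur-dioxide contribution → 71.77 μm/a
  chloride contribution → 224.4 μm/a
  ⇒ r_corr(carbon steel) = 296.1 μm/a
Power-law: D(3) = r_corr · 3^0.523
  D(3) = 296.1 × 3^0.523 = 296.1 × 1.776 = 526 μm
  Mass loss = 526 μm × 7.85 g/cm³ = 4129 g·m⁻²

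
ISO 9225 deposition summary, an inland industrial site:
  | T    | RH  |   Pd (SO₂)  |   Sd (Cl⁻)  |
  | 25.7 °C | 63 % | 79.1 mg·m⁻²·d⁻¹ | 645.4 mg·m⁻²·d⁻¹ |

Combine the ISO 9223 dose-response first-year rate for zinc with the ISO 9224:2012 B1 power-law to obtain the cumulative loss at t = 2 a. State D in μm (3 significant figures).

zinc: temperature factor f = -0.071·(15.7) = -1.1147
  SO₂ term: 0.0129·79.1^0.44·exp(0.046·63-1.1147) = 0.5251
  Sd branch = 0.0175·Sd^0.57·e^(0.008·RH+0.085·T) = 10.29 μm/a
  r_corr = 0.5251 + 10.29 = 10.81 μm/a
ISO 9224: D(t) = r_corr · t^b with b = 0.813 (zinc, B1)
  D(2) = 10.81 × 2^0.813 = 10.81 × 1.757 = 18.99 μm

D(2) = 19.0 μm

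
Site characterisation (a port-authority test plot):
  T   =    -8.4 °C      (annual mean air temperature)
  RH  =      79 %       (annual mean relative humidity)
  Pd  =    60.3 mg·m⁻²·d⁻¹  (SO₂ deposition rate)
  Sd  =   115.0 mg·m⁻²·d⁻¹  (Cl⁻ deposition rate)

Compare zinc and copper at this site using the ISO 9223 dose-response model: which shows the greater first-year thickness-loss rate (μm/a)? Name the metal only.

zinc

zinc: f(T) = +0.038·(T−10) [T≤10 °C] = -0.6992
  sulphur-dioxide contribution → 1.474 μm/a
  chloride contribution → 0.241 μm/a
  ⇒ r_corr(zinc) = 1.715 μm/a
copper: temperature factor f = +0.126·(-18.4) = -2.3184
  sulphur-dioxide contribution → 0.1602 μm/a
  chloride contribution → 0.4202 μm/a
  ⇒ r_corr(copper) = 0.5804 μm/a
Ordering by μm/a: zinc (1.72) > copper (0.58)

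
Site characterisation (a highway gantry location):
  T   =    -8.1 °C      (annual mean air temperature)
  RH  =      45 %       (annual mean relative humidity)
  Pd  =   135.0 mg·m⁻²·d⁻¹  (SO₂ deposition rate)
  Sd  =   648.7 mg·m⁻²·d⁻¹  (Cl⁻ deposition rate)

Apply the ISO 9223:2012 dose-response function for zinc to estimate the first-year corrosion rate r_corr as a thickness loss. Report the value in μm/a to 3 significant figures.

zinc: temperature factor f = +0.038·(-18.1) = -0.6878
  Pd branch = 0.0129·Pd^0.44·e^(0.046·RH+f) = 0.4449 μm/a
  Cl⁻ term: 0.0175·648.7^0.57·exp(0.008·45+0.085·-8.1) = 0.5049
  sum: 0.4449 + 0.5049 → r_corr = 0.9498 μm/a

r_corr = 0.950 μm/a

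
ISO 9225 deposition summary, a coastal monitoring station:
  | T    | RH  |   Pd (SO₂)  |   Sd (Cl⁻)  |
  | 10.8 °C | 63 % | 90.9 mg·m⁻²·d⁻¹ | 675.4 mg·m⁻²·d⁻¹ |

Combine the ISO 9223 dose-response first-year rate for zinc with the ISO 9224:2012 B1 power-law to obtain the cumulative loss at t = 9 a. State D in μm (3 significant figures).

D(9) = 27.3 μm

zinc: T>10 °C ⇒ hinge -0.071·(10.8−10) = -0.0568
  SO₂ term: 0.0129·90.9^0.44·exp(0.046·63-0.0568) = 1.608
  Cl⁻ term: 0.0175·675.4^0.57·exp(0.008·63+0.085·10.8) = 2.975
  sum: 1.608 + 2.975 → r_corr = 4.583 μm/a
Power-law: D(9) = r_corr · 9^0.813
  D(9) = 4.583 × 9^0.813 = 4.583 × 5.968 = 27.35 μm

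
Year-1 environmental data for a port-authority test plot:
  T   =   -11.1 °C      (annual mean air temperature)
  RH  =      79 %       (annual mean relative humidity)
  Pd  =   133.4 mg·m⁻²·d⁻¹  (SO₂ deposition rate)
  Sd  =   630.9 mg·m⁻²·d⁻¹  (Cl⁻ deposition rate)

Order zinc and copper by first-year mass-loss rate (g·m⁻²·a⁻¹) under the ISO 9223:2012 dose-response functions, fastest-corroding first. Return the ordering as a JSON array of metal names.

zinc: f(T) = +0.038·(T−10) [T≤10 °C] = -0.8018
  SO₂ term: 0.0129·133.4^0.44·exp(0.046·79-0.8018) = 1.887
  Cl⁻ term: 0.0175·630.9^0.57·exp(0.008·79+0.085·-11.1) = 0.5055
  sum: 1.887 + 0.5055 → r_corr = 2.392 μm/a
  mass loss = 2.392 μm/a × 7.14 g/cm³ = 17.08 g·m⁻²·a⁻¹
copper: f(T) = +0.126·(T−10) [T≤10 °C] = -2.6586
  Pd branch = 0.0053·Pd^0.26·e^(0.059·RH+f) = 0.1401 μm/a
  Cl⁻ term: 0.01025·630.9^0.27·exp(0.036·79+0.049·-11.1) = 0.583
  sum: 0.1401 + 0.583 → r_corr = 0.7231 μm/a
  mass loss = 0.7231 μm/a × 8.96 g/cm³ = 6.479 g·m⁻²·a⁻¹
Ordering by g·m⁻²·a⁻¹: zinc (17.1) > copper (6.48)

["zinc", "copper"]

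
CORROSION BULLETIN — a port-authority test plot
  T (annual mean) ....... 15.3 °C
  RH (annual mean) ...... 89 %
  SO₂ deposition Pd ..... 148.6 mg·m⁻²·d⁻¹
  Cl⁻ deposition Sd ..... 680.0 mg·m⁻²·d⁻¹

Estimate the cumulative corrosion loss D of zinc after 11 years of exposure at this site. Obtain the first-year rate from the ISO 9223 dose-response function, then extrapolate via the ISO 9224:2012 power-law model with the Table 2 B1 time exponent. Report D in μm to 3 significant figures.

D(11) = 71.6 μm

zinc: temperature factor f = -0.071·(5.3) = -0.3763
  SO₂ term: 0.0129·148.6^0.44·exp(0.046·89-0.3763) = 4.796
  Cl⁻ term: 0.0175·680.0^0.57·exp(0.008·89+0.085·15.3) = 5.39
  sum: 4.796 + 5.39 → r_corr = 10.19 μm/a
Long-term exponent b (ISO 9224 Table 2, B1) = 0.813
  D(11) = 10.19 × 11^0.813 = 10.19 × 7.025 = 71.56 μm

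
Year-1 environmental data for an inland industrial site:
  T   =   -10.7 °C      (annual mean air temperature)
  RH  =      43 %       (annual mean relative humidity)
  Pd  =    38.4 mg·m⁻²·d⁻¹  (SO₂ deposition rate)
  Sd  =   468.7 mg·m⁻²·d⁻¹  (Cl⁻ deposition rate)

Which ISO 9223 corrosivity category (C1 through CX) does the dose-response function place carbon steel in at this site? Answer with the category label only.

C2

carbon steel: T≤10 °C ⇒ hinge +0.150·(-10.7−10) = -3.1050
  sulphur-dioxide contribution → 1.25 μm/a
  chloride contribution → 12.44 μm/a
  ⇒ r_corr(carbon steel) = 13.69 μm/a
13.7 μm/a falls in (1.3, 25] for carbon steel → category C2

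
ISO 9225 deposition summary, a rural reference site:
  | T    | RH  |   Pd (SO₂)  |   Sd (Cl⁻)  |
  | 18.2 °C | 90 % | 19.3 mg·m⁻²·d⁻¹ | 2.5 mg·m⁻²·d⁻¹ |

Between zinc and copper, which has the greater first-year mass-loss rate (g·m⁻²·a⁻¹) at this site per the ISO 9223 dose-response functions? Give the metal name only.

copper

zinc: temperature factor f = -0.071·(8.2) = -0.5822
  sulphur-dioxide contribution → 1.665 μm/a
  chloride contribution → 0.2847 μm/a
  ⇒ r_corr(zinc) = 1.95 μm/a
  mass loss = 1.95 μm/a × 7.14 g/cm³ = 13.92 g·m⁻²·a⁻¹
copper: temperature factor f = -0.080·(8.2) = -0.6560
  sulphur-dioxide contribution → 1.202 μm/a
  chloride contribution → 0.8177 μm/a
  total first-year rate 2.019 μm/a
  mass loss = 2.019 μm/a × 8.96 g/cm³ = 18.09 g·m⁻²·a⁻¹
Ordering by g·m⁻²·a⁻¹: copper (18.1) > zinc (13.9)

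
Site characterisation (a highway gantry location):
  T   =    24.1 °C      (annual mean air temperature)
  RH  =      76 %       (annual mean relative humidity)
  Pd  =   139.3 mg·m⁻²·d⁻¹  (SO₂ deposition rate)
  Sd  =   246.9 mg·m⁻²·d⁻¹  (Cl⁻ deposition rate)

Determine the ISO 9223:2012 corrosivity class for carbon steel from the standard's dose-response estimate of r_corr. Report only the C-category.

carbon steel: f(T) = -0.054·(T−10) [T>10 °C] = -0.7614
  Pd branch = 1.77·Pd^0.52·e^(0.02·RH+f) = 49.24 μm/a
  Cl⁻ term: 0.102·246.9^0.62·exp(0.033·76+0.04·24.1) = 99.96
  sum: 49.24 + 99.96 → r_corr = 149.2 μm/a
ISO 9223 Table 2 (carbon steel): 80 < 149 ≤ 200 μm/a ⇒ C5

C5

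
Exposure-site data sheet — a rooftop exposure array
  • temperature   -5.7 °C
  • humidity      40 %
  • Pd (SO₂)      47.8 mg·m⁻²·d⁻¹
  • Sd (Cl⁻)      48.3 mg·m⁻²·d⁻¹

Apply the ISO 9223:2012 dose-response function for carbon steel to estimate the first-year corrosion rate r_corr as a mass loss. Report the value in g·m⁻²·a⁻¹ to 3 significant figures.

r_corr = 48.3 g·m⁻²·a⁻¹

carbon steel: T≤10 °C ⇒ hinge +0.150·(-5.7−10) = -2.3550
  SO₂ term: 1.77·47.8^0.52·exp(0.02·40-2.3550) = 2.792
  Cl⁻ term: 0.102·48.3^0.62·exp(0.033·40+0.04·-5.7) = 3.364
  r_corr = 2.792 + 3.364 = 6.157 μm/a
Convert to mass loss: 6.157 μm/a × 7.85 g/cm³ = 48.33 g·m⁻²·a⁻¹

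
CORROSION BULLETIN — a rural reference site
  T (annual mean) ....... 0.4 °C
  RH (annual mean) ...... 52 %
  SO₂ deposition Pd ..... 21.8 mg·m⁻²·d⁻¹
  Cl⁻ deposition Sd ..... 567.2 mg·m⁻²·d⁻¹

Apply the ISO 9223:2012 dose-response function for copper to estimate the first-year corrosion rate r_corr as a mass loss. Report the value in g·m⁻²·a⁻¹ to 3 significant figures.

copper: T≤10 °C ⇒ hinge +0.126·(0.4−10) = -1.2096
  sulphur-dioxide contribution → 0.07575 μm/a
  chloride contribution → 0.3765 μm/a
  total first-year rate 0.4522 μm/a
Convert to mass loss: 0.4522 μm/a × 8.96 g/cm³ = 4.052 g·m⁻²·a⁻¹

r_corr = 4.05 g·m⁻²·a⁻¹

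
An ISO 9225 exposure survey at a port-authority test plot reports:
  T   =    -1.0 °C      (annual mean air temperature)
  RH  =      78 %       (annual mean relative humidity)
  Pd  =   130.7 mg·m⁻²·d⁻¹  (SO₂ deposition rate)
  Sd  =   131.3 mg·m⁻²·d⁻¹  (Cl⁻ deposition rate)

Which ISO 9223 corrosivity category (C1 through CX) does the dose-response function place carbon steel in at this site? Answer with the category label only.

C3

carbon steel: f(T) = +0.150·(T−10) [T≤10 °C] = -1.6500
  sulphur-dioxide contribution → 20.39 μm/a
  chloride contribution → 26.45 μm/a
  total first-year rate 46.84 μm/a
46.8 μm/a falls in (25, 50] for carbon steel → category C3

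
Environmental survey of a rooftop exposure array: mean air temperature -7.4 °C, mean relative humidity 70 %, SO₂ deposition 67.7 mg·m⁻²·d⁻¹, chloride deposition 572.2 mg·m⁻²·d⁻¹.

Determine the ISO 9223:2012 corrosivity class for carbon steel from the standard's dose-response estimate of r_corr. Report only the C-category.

C3

carbon steel: T≤10 °C ⇒ hinge +0.150·(-7.4−10) = -2.6100
  Pd branch = 1.77·Pd^0.52·e^(0.02·RH+f) = 4.725 μm/a
  Cl⁻ term: 0.102·572.2^0.62·exp(0.033·70+0.04·-7.4) = 39.17
  r_corr = 4.725 + 39.17 = 43.89 μm/a
Category bounds: 25…50 μm/a bracket r_corr ⇒ C3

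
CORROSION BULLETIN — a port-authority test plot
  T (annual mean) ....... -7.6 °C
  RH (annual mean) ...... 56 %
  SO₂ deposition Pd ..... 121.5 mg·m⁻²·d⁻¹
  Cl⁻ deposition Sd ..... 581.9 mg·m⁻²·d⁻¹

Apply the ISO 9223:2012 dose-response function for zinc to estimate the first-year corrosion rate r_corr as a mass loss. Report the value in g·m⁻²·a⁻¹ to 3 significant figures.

zinc: temperature factor f = +0.038·(-17.6) = -0.6688
  SO₂ term: 0.0129·121.5^0.44·exp(0.046·56-0.6688) = 0.7179
  Sd branch = 0.0175·Sd^0.57·e^(0.008·RH+0.085·T) = 0.5408 μm/a
  sum: 0.7179 + 0.5408 → r_corr = 1.259 μm/a
Convert to mass loss: 1.259 μm/a × 7.14 g/cm³ = 8.987 g·m⁻²·a⁻¹

r_corr = 8.99 g·m⁻²·a⁻¹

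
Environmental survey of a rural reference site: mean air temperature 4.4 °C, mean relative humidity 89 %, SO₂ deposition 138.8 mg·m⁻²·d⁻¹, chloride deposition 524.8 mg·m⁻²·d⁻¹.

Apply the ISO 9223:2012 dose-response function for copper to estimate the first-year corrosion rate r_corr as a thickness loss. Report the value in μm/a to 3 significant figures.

copper: T≤10 °C ⇒ hinge +0.126·(4.4−10) = -0.7056
  sulphur-dioxide contribution → 1.8 μm/a
  chloride contribution → 1.699 μm/a
  ⇒ r_corr(copper) = 3.499 μm/a

r_corr = 3.50 μm/a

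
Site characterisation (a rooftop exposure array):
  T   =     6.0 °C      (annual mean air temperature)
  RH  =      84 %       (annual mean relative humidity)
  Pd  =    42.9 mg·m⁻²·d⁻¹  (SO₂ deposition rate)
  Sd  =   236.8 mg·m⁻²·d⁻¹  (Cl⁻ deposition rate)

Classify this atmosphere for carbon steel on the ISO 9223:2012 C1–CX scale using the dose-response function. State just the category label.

C5

carbon steel: T≤10 °C ⇒ hinge +0.150·(6.0−10) = -0.6000
  sulphur-dioxide contribution → 36.8 μm/a
  chloride contribution → 61.49 μm/a
  ⇒ r_corr(carbon steel) = 98.29 μm/a
98.3 μm/a falls in (80, 200] for carbon steel → category C5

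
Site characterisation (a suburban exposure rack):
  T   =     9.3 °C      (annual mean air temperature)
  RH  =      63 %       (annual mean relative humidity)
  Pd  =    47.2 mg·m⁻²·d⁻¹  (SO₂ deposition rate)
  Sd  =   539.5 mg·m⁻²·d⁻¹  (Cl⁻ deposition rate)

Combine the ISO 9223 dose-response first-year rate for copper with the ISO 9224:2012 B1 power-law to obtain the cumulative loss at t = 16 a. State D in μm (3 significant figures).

D(16) = 8.88 μm

copper: temperature factor f = +0.126·(-0.7) = -0.0882
  sulphur-dioxide contribution → 0.5438 μm/a
  chloride contribution → 0.8536 μm/a
  ⇒ r_corr(copper) = 1.397 μm/a
Long-term exponent b (ISO 9224 Table 2, B1) = 0.667
  D(16) = 1.397 × 16^0.667 = 1.397 × 6.355 = 8.881 μm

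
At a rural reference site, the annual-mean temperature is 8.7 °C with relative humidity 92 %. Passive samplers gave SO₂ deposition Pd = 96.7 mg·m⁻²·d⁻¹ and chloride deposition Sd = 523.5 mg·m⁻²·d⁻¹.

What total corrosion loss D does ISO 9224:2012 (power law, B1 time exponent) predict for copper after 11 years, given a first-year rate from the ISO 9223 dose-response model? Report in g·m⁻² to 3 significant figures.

D(11) = 253 g·m⁻²

copper: temperature factor f = +0.126·(-1.3) = -0.1638
  SO₂ term: 0.0053·96.7^0.26·exp(0.059·92-0.1638) = 3.363
  Sd branch = 0.01025·Sd^0.27·e^(0.036·RH+0.049·T) = 2.335 μm/a
  sum: 3.363 + 2.335 → r_corr = 5.698 μm/a
ISO 9224: D(t) = r_corr · t^b with b = 0.667 (copper, B1)
  D(11) = 5.698 × 11^0.667 = 5.698 × 4.95 = 28.21 μm
  Mass loss = 28.21 μm × 8.96 g/cm³ = 252.7 g·m⁻²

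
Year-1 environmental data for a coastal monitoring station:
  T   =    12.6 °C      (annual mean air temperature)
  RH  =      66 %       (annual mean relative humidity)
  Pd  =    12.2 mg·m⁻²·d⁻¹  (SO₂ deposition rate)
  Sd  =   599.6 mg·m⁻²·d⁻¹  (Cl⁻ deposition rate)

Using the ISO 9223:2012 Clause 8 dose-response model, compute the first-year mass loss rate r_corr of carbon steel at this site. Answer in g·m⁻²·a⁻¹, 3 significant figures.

r_corr = 783 g·m⁻²·a⁻¹

carbon steel: T>10 °C ⇒ hinge -0.054·(12.6−10) = -0.1404
  SO₂ term: 1.77·12.2^0.52·exp(0.02·66-0.1404) = 21.14
  Sd branch = 0.102·Sd^0.62·e^(0.033·RH+0.04·T) = 78.64 μm/a
  sum: 21.14 + 78.64 → r_corr = 99.78 μm/a
Convert to mass loss: 99.78 μm/a × 7.85 g/cm³ = 783.3 g·m⁻²·a⁻¹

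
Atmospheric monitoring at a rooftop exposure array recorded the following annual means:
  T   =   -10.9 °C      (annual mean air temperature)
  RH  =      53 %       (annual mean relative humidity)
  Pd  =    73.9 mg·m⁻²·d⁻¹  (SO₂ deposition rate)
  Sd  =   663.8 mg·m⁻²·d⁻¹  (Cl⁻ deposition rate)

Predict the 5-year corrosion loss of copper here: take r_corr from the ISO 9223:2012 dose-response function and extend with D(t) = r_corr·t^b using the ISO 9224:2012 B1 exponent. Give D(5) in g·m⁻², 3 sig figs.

D(5) = 6.83 g·m⁻²

copper: T≤10 °C ⇒ hinge +0.126·(-10.9−10) = -2.6334
  sulphur-dioxide contribution → 0.02658 μm/a
  chloride contribution → 0.2341 μm/a
  total first-year rate 0.2606 μm/a
ISO 9224: D(t) = r_corr · t^b with b = 0.667 (copper, B1)
  D(5) = 0.2606 × 5^0.667 = 0.2606 × 2.926 = 0.7626 μm
  Mass loss = 0.7626 μm × 8.96 g/cm³ = 6.832 g·m⁻²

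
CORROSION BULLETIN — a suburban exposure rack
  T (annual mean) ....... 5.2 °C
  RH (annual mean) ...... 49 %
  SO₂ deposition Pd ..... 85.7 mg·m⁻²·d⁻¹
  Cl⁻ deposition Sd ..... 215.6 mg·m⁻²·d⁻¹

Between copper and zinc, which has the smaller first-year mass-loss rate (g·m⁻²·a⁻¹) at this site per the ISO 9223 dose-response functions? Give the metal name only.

copper

copper: temperature factor f = +0.126·(-4.8) = -0.6048
  Pd branch = 0.0053·Pd^0.26·e^(0.059·RH+f) = 0.1659 μm/a
  Sd branch = 0.01025·Sd^0.27·e^(0.036·RH+0.049·T) = 0.3293 μm/a
  r_corr = 0.1659 + 0.3293 = 0.4951 μm/a
  mass loss = 0.4951 μm/a × 8.96 g/cm³ = 4.436 g·m⁻²·a⁻¹
zinc: temperature factor f = +0.038·(-4.8) = -0.1824
  SO₂ term: 0.0129·85.7^0.44·exp(0.046·49-0.1824) = 0.7257
  Cl⁻ term: 0.0175·215.6^0.57·exp(0.008·49+0.085·5.2) = 0.8618
  r_corr = 0.7257 + 0.8618 = 1.588 μm/a
  mass loss = 1.588 μm/a × 7.14 g/cm³ = 11.34 g·m⁻²·a⁻¹
Ordering by g·m⁻²·a⁻¹: zinc (11.3) > copper (4.44)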